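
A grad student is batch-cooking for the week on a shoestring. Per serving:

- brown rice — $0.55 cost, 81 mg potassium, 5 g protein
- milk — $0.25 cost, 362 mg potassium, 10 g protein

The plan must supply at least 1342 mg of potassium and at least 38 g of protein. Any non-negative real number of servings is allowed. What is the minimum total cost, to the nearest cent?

Compare the cost at each extreme point of the feasible region.
brown rice only: max(1342/81, 38/5) = 16.57 servings → $9.11.
milk only: max(1342/362, 38/10) = 3.8 servings → $0.95.
brown rice + milk with both tight: 0.336 servings and 3.632 servings → $1.09.
Cheapest feasible corner: $0.95.

$0.95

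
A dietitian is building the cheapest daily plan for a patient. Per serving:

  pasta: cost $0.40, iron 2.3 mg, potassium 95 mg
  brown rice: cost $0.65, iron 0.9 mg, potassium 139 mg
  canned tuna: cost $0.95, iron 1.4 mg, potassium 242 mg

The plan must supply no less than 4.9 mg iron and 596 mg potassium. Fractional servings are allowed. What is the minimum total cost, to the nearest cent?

$2.36

At the optimum either one food covers both requirements or two foods hit both targets exactly; no other combination can be cheaper.
pasta only: max(4.9/2.3, 596/95) = 6.274 servings → $2.51.
brown rice only: max(4.9/0.9, 596/139) = 5.444 servings → $3.54.
canned tuna only: max(4.9/1.4, 596/242) = 3.5 servings → $3.33.
pasta + brown rice with both tight: 0.6178 servings and 3.865 servings → $2.76.
pasta + canned tuna with both tight: 0.8296 servings and 2.137 servings → $2.36.
brown rice + canned tuna with both targets exact would need a negative amount; discard.
Cheapest feasible corner: $2.36.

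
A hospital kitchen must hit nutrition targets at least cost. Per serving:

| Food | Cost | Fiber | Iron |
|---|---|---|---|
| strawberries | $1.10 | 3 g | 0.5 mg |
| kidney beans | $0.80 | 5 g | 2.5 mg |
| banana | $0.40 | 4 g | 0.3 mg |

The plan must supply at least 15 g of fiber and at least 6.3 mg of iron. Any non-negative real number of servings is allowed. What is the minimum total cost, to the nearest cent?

Two binding constraints pin down two serving amounts, so the optimal mix uses at most two foods. The candidates are each food alone (scaled to the tighter of fiber/iron) and each pair with both constraints tight.
strawberries only: max(15/3, 6.3/0.5) = 12.6 servings → $13.86.
kidney beans only: max(15/5, 6.3/2.5) = 3 servings → $2.40.
banana only: max(15/4, 6.3/0.3) = 21 servings → $8.40.
strawberries + kidney beans with both tight: 1.2 servings and 2.28 servings → $3.14.
strawberries + banana: intersection lies outside the first quadrant.
kidney beans + banana with both tight: 2.435 servings and 0.7059 servings → $2.23.
Cheapest feasible corner: $2.23.

$2.23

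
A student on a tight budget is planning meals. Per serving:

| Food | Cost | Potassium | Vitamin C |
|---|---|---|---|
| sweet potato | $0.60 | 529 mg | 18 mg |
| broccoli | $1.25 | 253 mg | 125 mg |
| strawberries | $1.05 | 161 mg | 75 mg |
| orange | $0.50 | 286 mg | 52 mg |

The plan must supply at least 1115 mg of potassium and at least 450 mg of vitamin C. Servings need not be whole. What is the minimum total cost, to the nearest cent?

Minimising a linear cost over {potassium ≥ 1115, vitamin C ≥ 450, servings ≥ 0} — the optimum is at a vertex, using one or two foods.
sweet potato only: max(1115/529, 450/18) = 25 servings → $15.00.
broccoli only: max(1115/253, 450/125) = 4.407 servings → $5.51.
strawberries only: max(1115/161, 450/75) = 6.925 servings → $7.27.
orange only: max(1115/286, 450/52) = 8.654 servings → $4.33.
sweet potato + broccoli with both tight: 0.4146 servings and 3.54 servings → $4.67.
sweet potato + strawberries with both tight: 0.3039 servings and 5.927 servings → $6.41.
sweet potato + orange: intersection lies outside the first quadrant.
broccoli + strawberries with both targets exact would need a negative amount; discard.
broccoli + orange with both tight: 3.13 servings and 1.13 servings → $4.48.
strawberries + orange with both tight: 5.408 servings and 0.8545 servings → $6.11.
So the least-cost plan costs $4.33.

$4.33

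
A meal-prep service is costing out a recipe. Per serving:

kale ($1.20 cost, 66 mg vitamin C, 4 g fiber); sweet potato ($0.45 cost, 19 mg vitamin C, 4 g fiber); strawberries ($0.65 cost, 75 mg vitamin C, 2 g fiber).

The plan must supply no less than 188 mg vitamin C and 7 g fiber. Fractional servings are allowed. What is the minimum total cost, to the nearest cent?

$1.79

This is a tiny linear program; its minimum lies at a vertex of the feasible set. List the vertices and price them.
kale only: max(188/66, 7/4) = 2.848 servings → $3.42.
sweet potato only: max(188/19, 7/4) = 9.895 servings → $4.45.
strawberries only: max(188/75, 7/2) = 3.5 servings → $2.27.
kale + sweet potato: the both-tight solution has a negative serving — not a feasible corner.
kale + strawberries with both tight: 0.8869 servings and 1.726 servings → $2.19.
sweet potato + strawberries with both tight: 0.5687 servings and 2.363 servings → $1.79.
Cheapest feasible corner: $1.79.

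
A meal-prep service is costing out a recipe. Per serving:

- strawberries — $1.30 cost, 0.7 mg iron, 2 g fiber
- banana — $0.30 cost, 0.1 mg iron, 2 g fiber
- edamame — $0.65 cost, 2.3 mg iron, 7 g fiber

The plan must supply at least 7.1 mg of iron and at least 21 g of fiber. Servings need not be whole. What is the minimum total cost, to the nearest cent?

$2.01

For a min-cost LP with two ≥-constraints, a basic feasible solution has at most two positive variables.
strawberries only: max(7.1/0.7, 21/2) = 10.5 servings → $13.65.
banana only: max(7.1/0.1, 21/2) = 71 servings → $21.30.
edamame only: max(7.1/2.3, 21/7) = 3.087 servings → $2.01.
strawberries + banana with both tight: 10.08 servings and 0.4167 servings → $13.23.
strawberries + edamame with both tight: 4.667 servings and 1.667 servings → $7.15.
banana + edamame: intersection lies outside the first quadrant.
The minimum over all feasible corners is $2.01.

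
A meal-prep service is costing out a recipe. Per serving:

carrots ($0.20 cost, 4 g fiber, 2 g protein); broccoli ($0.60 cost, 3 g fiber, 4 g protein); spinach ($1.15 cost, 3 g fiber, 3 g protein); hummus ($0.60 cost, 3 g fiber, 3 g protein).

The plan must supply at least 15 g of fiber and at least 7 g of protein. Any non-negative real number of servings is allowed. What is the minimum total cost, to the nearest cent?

The cheapest plan sits at a corner of the feasible region — with two constraints it uses at most two foods.
carrots only: max(15/4, 7/2) = 3.75 servings → $0.75.
broccoli only: max(15/3, 7/4) = 5 servings → $3.00.
spinach only: max(15/3, 7/3) = 5 servings → $5.75.
hummus only: max(15/3, 7/3) = 5 servings → $3.00.
carrots + broccoli: the both-tight solution has a negative serving — not a feasible corner.
carrots + spinach: intersection lies outside the first quadrant.
carrots + hummus: the both-tight solution has a negative serving — not a feasible corner.
broccoli + spinach: intersection lies outside the first quadrant.
broccoli + hummus: intersection lies outside the first quadrant.
spinach + hummus (both tight): parallel constraints — no distinct corner.
Cheapest feasible corner: $0.75.

$0.75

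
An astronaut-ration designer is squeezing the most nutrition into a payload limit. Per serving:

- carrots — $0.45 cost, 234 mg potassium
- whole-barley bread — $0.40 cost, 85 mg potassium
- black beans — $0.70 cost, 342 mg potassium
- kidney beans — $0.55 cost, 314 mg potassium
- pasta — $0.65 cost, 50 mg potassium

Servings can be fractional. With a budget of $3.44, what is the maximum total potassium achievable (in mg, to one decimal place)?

Potassium per dollar: kidney beans 570.9, carrots 520, black beans 488.6, whole-barley bread 212.5, pasta 76.92.
With no serving limits, spend the whole cost allowance on kidney beans: $3.44 / $0.55 × 314 mg = 1963.9 mg.

1963.9 mg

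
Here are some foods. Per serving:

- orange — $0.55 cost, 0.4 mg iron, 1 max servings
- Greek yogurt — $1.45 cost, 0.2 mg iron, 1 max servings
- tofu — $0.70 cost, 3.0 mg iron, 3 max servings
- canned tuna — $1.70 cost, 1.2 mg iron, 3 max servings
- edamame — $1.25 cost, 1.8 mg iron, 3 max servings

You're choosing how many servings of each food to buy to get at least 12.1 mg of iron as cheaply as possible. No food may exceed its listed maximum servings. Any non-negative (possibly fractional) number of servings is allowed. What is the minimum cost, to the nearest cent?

Cost per mg of iron: tofu $0.2333, edamame $0.6944, orange $1.3750, canned tuna $1.4167, Greek yogurt $7.2500.
Take 3 servings of tofu: +9.0 mg iron for $2.10 (total $2.10, still need 3.1 mg).
Take 1.722 servings of edamame: +3.1 mg iron for $2.15 (total $4.25, still need 0.0 mg).
Greedy by cheapest-per-mg is optimal for a single linear constraint, so the minimum cost is $4.25.

$4.25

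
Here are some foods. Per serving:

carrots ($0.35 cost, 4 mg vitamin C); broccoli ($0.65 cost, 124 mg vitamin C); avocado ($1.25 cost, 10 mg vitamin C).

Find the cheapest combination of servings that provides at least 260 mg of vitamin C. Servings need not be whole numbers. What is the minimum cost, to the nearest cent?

Cost per mg of vitamin C: broccoli $0.0052, carrots $0.0875, avocado $0.1250.
With no serving limits, use only broccoli: 260 mg / 124 mg = 2.097 servings × $0.65 = $1.36.

$1.36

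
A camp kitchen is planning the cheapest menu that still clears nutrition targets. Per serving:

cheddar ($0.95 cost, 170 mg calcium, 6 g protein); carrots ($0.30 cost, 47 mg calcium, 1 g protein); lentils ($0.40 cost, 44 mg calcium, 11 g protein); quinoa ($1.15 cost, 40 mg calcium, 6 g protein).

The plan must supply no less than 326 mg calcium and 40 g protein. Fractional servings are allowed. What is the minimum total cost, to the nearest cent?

$2.29

With two linear requirements the optimum uses one or two foods; enumerate the corners.
cheddar only: max(326/170, 40/6) = 6.667 servings → $6.33.
carrots only: max(326/47, 40/1) = 40 servings → $12.00.
lentils only: max(326/44, 40/11) = 7.409 servings → $2.96.
quinoa only: max(326/40, 40/6) = 8.15 servings → $9.37.
cheddar + carrots: intersection lies outside the first quadrant.
cheddar + lentils with both tight: 1.137 servings and 3.016 servings → $2.29.
cheddar + quinoa with both tight: 0.4564 servings and 6.21 servings → $7.58.
carrots + lentils with both tight: 3.86 servings and 3.285 servings → $2.47.
carrots + quinoa with both tight: 1.471 servings and 6.421 servings → $7.83.
lentils + quinoa with both targets exact would need a negative amount; discard.
The minimum over all feasible corners is $2.29.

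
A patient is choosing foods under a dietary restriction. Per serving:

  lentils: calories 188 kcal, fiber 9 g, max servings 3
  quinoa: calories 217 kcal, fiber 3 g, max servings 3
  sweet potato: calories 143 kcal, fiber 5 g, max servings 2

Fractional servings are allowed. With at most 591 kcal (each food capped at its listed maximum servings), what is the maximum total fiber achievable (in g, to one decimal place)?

27.9 g

Fiber per kcal: lentils 0.04787, sweet potato 0.03497, quinoa 0.01382.
Take 3 servings of lentils: uses 564 kcal, +27.0 g fiber (running total 27.0 g).
Take 0.1888 servings of sweet potato: uses 27 kcal, +0.9 g fiber (running total 27.9 g).
Greedy by best ratio exhausts the calories allowance optimally: 27.9 g.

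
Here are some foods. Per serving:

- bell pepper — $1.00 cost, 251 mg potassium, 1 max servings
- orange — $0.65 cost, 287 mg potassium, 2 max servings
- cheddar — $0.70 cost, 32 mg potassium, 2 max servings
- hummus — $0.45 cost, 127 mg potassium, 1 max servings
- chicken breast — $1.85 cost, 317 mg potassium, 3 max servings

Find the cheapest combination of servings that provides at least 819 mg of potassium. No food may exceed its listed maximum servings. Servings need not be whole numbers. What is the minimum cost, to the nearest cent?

Cost per mg of potassium: orange $0.0023, hummus $0.0035, bell pepper $0.0040, chicken breast $0.0058, cheddar $0.0219.
Take 2 servings of orange: +574.0 mg potassium for $1.30 (total $1.30, still need 245.0 mg).
Take 1 serving of hummus: +127.0 mg potassium for $0.45 (total $1.75, still need 118.0 mg).
Take 0.4701 servings of bell pepper: +118.0 mg potassium for $0.47 (total $2.22, still need 0.0 mg).
Filling from the cheapest source first is optimal under one linear minimum: $2.22.

$2.22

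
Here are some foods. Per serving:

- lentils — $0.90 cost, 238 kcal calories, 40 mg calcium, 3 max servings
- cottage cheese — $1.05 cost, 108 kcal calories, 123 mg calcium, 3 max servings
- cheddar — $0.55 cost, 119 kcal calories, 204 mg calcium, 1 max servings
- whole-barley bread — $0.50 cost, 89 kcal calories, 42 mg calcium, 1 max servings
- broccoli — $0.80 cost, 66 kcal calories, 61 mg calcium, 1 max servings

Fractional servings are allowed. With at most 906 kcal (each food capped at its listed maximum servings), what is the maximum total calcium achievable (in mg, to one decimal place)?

Calcium per kcal: cheddar 1.714, cottage cheese 1.139, broccoli 0.9242, whole-barley bread 0.4719, lentils 0.1681.
Take 1 serving of cheddar: uses 119 kcal, +204.0 mg calcium (running total 204.0 mg).
Take 3 servings of cottage cheese: uses 324 kcal, +369.0 mg calcium (running total 573.0 mg).
Take 1 serving of broccoli: uses 66 kcal, +61.0 mg calcium (running total 634.0 mg).
Take 1 serving of whole-barley bread: uses 89 kcal, +42.0 mg calcium (running total 676.0 mg).
Take 1.294 servings of lentils: uses 308 kcal, +51.8 mg calcium (running total 727.8 mg).
Filling greedily by calcium-per-kcal is optimal for one linear limit, giving 727.8 mg.

727.8 mg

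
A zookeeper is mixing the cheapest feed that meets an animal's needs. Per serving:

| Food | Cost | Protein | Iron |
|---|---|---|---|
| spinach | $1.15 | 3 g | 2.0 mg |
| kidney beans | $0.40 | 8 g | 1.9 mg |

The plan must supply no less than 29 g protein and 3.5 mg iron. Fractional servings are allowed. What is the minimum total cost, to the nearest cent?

The cheapest plan sits at a corner of the feasible region — with two constraints it uses at most two foods.
spinach only: max(29/3, 3.5/2.0) = 9.667 servings → $11.12.
kidney beans only: max(29/8, 3.5/1.9) = 3.625 servings → $1.45.
spinach + kidney beans: the both-tight solution has a negative serving — not a feasible corner.
The minimum over all feasible corners is $1.45.

$1.45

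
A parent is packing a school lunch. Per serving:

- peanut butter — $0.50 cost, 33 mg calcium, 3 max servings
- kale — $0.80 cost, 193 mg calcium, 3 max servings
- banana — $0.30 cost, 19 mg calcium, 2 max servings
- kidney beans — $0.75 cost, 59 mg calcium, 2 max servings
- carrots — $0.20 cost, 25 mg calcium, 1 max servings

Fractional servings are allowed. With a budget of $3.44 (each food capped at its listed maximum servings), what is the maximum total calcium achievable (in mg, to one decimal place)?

670.1 mg

Calcium per dollar: kale 241.2, carrots 125, kidney beans 78.67, peanut butter 66, banana 63.33.
Take 3 servings of kale: spends $2.40, +579.0 mg calcium (running total 579.0 mg).
Take 1 serving of carrots: spends $0.20, +25.0 mg calcium (running total 604.0 mg).
Take 1.12 servings of kidney beans: spends $0.84, +66.1 mg calcium (running total 670.1 mg).
Filling greedily by calcium-per-dollar is optimal for one linear limit, giving 670.1 mg.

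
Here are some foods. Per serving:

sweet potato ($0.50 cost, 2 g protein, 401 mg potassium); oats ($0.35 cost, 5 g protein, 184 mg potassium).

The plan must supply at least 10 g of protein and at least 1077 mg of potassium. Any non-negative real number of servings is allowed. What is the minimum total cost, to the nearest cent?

$1.48

Minimising a linear cost over {protein ≥ 10, potassium ≥ 1077, servings ≥ 0} — the optimum is at a vertex, using one or two foods.
sweet potato only: max(10/2, 1077/401) = 5 servings → $2.50.
oats only: max(10/5, 1077/184) = 5.853 servings → $2.05.
sweet potato + oats with both tight: 2.166 servings and 1.134 servings → $1.48.
So the least-cost plan costs $1.48.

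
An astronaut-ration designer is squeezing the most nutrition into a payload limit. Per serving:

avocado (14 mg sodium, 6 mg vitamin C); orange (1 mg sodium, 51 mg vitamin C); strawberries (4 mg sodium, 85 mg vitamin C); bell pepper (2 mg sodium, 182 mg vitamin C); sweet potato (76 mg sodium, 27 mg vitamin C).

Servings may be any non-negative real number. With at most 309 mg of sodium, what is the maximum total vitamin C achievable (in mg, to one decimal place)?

Vitamin C per mg sodium: bell pepper 91, orange 51, strawberries 21.25, avocado 0.4286, sweet potato 0.3553.
With no serving limits, spend the whole sodium allowance on bell pepper: 309 mg / 2 mg × 182 mg = 28119.0 mg.

28119.0 mg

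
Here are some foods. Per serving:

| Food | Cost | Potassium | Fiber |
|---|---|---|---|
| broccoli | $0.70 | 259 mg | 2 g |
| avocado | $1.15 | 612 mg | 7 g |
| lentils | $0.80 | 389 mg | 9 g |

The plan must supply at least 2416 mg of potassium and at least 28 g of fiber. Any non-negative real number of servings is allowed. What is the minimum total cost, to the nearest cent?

Compare the cost at each extreme point of the feasible region.
broccoli only: max(2416/259, 28/2) = 14 servings → $9.80.
avocado only: max(2416/612, 28/7) = 4 servings → $4.60.
lentils only: max(2416/389, 28/9) = 6.211 servings → $4.97.
broccoli + avocado with both targets exact would need a negative amount; discard.
broccoli + lentils with both tight: 6.988 servings and 1.558 servings → $6.14.
avocado + lentils with both tight: 3.897 servings and 0.08043 servings → $4.55.
The minimum over all feasible corners is $4.55.

$4.55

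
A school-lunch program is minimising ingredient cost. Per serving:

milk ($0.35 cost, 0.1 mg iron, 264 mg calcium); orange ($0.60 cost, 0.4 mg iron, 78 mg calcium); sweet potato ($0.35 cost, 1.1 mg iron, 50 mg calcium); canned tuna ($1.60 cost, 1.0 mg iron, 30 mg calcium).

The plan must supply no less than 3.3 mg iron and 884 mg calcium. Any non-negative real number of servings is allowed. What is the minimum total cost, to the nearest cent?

Two binding constraints pin down two serving amounts, so the optimal mix uses at most two foods. The candidates are each food alone (scaled to the tighter of iron/calcium) and each pair with both constraints tight.
milk only: max(3.3/0.1, 884/264) = 33 servings → $11.55.
orange only: max(3.3/0.4, 884/78) = 11.33 servings → $6.80.
sweet potato only: max(3.3/1.1, 884/50) = 17.68 servings → $6.19.
canned tuna only: max(3.3/1.0, 884/30) = 29.47 servings → $47.15.
milk + orange with both tight: 0.9836 servings and 8.004 servings → $5.15.
milk + sweet potato with both tight: 2.829 servings and 2.743 servings → $1.95.
milk + canned tuna with both tight: 3.008 servings and 2.999 servings → $5.85.
orange + sweet potato: the both-tight solution has a negative serving — not a feasible corner.
orange + canned tuna with both targets exact would need a negative amount; discard.
sweet potato + canned tuna: intersection lies outside the first quadrant.
Cheapest feasible corner: $1.95.

$1.95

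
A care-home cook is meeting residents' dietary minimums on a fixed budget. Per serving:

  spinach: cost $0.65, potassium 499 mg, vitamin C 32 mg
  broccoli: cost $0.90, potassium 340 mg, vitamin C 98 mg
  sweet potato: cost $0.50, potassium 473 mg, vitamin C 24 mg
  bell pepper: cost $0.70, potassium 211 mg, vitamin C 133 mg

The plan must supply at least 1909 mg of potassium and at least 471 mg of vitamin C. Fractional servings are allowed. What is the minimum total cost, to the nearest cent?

$3.48

Two binding constraints pin down two serving amounts, so the optimal mix uses at most two foods. The candidates are each food alone (scaled to the tighter of potassium/vitamin C) and each pair with both constraints tight.
spinach only: max(1909/499, 471/32) = 14.72 servings → $9.57.
broccoli only: max(1909/340, 471/98) = 5.615 servings → $5.05.
sweet potato only: max(1909/473, 471/24) = 19.62 servings → $9.81.
bell pepper only: max(1909/211, 471/133) = 9.047 servings → $6.33.
spinach + broccoli with both tight: 0.7086 servings and 4.575 servings → $4.58.
spinach + sweet potato with both targets exact would need a negative amount; discard.
spinach + bell pepper with both tight: 2.592 servings and 2.918 servings → $3.73.
broccoli + sweet potato with both tight: 4.633 servings and 0.7054 servings → $4.52.
broccoli + bell pepper: intersection lies outside the first quadrant.
sweet potato + bell pepper with both tight: 2.671 servings and 3.059 servings → $3.48.
The minimum over all feasible corners is $3.48.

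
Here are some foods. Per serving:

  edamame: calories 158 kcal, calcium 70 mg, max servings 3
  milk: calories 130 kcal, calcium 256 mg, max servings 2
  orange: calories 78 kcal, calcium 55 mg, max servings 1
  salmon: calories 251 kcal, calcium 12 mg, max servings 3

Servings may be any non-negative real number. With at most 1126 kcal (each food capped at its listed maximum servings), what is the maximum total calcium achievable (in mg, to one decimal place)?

792.0 mg

Calcium per kcal: milk 1.969, orange 0.7051, edamame 0.443, salmon 0.04781.
Take 2 servings of milk: uses 260 kcal, +512.0 mg calcium (running total 512.0 mg).
Take 1 serving of orange: uses 78 kcal, +55.0 mg calcium (running total 567.0 mg).
Take 3 servings of edamame: uses 474 kcal, +210.0 mg calcium (running total 777.0 mg).
Take 1.251 servings of salmon: uses 314 kcal, +15.0 mg calcium (running total 792.0 mg).
Greedy by best ratio exhausts the calories allowance optimally: 792.0 mg.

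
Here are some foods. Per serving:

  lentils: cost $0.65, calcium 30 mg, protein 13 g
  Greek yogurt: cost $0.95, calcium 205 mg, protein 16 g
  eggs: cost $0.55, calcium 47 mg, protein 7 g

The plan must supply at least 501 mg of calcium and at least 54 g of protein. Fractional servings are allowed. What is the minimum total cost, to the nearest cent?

Check every corner: each single food scaled to meet both minima, and each pair solved so both constraints bind.
lentils only: max(501/30, 54/13) = 16.7 servings → $10.86.
Greek yogurt only: max(501/205, 54/16) = 3.375 servings → $3.21.
eggs only: max(501/47, 54/7) = 10.66 servings → $5.86.
lentils + Greek yogurt with both tight: 1.398 servings and 2.239 servings → $3.04.
lentils + eggs with both targets exact would need a negative amount; discard.
Greek yogurt + eggs with both tight: 1.419 servings and 4.471 servings → $3.81.
The minimum over all feasible corners is $3.04.

$3.04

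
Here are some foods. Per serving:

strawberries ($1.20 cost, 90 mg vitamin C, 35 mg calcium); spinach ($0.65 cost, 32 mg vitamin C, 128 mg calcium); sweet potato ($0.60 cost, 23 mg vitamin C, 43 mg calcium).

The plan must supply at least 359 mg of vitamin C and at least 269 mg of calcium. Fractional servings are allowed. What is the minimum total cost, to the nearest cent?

$5.04

Check every corner: each single food scaled to meet both minima, and each pair solved so both constraints bind.
strawberries only: max(359/90, 269/35) = 7.686 servings → $9.22.
spinach only: max(359/32, 269/128) = 11.22 servings → $7.29.
sweet potato only: max(359/23, 269/43) = 15.61 servings → $9.37.
strawberries + spinach with both tight: 3.591 servings and 1.12 servings → $5.04.
strawberries + sweet potato with both tight: 3.018 servings and 3.799 servings → $5.90.
spinach + sweet potato: intersection lies outside the first quadrant.
So the least-cost plan costs $5.04.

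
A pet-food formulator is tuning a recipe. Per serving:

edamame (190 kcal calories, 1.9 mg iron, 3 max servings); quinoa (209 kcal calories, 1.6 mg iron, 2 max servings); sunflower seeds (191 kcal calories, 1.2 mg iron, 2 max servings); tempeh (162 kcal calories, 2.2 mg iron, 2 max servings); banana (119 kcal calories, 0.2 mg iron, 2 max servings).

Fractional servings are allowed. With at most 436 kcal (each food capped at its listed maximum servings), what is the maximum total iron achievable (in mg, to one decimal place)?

Iron per kcal: tempeh 0.01358, edamame 0.01, quinoa 0.007656, sunflower seeds 0.006283, banana 0.001681.
Take 2 servings of tempeh: uses 324 kcal, +4.4 mg iron (running total 4.4 mg).
Take 0.5895 servings of edamame: uses 112 kcal, +1.1 mg iron (running total 5.5 mg).
Greedy by best ratio exhausts the calories allowance optimally: 5.5 mg.

5.5 mg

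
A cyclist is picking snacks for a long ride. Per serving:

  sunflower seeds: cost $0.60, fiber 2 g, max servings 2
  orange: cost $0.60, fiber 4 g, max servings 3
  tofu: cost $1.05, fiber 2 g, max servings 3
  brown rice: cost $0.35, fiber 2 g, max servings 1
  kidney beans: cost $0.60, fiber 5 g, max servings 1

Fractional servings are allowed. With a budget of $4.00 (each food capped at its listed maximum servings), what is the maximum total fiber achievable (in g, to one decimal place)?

Fiber per dollar: kidney beans 8.333, orange 6.667, brown rice 5.714, sunflower seeds 3.333, tofu 1.905.
Take 1 serving of kidney beans: spends $0.60, +5.0 g fiber (running total 5.0 g).
Take 3 servings of orange: spends $1.80, +12.0 g fiber (running total 17.0 g).
Take 1 serving of brown rice: spends $0.35, +2.0 g fiber (running total 19.0 g).
Take 2 servings of sunflower seeds: spends $1.20, +4.0 g fiber (running total 23.0 g).
Take 0.04762 servings of tofu: spends $0.05, +0.1 g fiber (running total 23.1 g).
Greedy by best ratio exhausts the cost allowance optimally: 23.1 g.

23.1 g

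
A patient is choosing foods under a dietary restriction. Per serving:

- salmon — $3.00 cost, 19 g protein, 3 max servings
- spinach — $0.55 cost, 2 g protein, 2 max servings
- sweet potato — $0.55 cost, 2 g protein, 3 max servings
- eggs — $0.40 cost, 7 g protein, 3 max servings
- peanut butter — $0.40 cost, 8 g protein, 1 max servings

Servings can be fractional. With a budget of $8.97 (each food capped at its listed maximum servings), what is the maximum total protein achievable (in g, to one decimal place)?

Protein per dollar: peanut butter 20, eggs 17.5, salmon 6.333, spinach 3.636, sweet potato 3.636.
Take 1 serving of peanut butter: spends $0.40, +8.0 g protein (running total 8.0 g).
Take 3 servings of eggs: spends $1.20, +21.0 g protein (running total 29.0 g).
Take 2.457 servings of salmon: spends $7.37, +46.7 g protein (running total 75.7 g).
Filling greedily by protein-per-dollar is optimal for one linear limit, giving 75.7 g.

75.7 g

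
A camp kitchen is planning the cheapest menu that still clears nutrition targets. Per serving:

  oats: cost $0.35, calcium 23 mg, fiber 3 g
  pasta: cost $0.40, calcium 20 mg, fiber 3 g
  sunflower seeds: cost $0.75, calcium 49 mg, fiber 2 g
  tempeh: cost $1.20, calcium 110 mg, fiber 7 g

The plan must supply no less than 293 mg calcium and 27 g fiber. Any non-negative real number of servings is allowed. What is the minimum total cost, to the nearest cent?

$3.74

With two linear requirements the optimum uses one or two foods; enumerate the corners.
oats only: max(293/23, 27/3) = 12.74 servings → $4.46.
pasta only: max(293/20, 27/3) = 14.65 servings → $5.86.
sunflower seeds only: max(293/49, 27/2) = 13.5 servings → $10.12.
tempeh only: max(293/110, 27/7) = 3.857 servings → $4.63.
oats + pasta: the both-tight solution has a negative serving — not a feasible corner.
oats + sunflower seeds with both tight: 7.297 servings and 2.554 servings → $4.47.
oats + tempeh with both tight: 5.438 servings and 1.527 servings → $3.74.
pasta + sunflower seeds with both tight: 6.888 servings and 3.168 servings → $5.13.
pasta + tempeh with both tight: 4.837 servings and 1.784 servings → $4.08.
sunflower seeds + tempeh with both targets exact would need a negative amount; discard.
Cheapest feasible corner: $3.74.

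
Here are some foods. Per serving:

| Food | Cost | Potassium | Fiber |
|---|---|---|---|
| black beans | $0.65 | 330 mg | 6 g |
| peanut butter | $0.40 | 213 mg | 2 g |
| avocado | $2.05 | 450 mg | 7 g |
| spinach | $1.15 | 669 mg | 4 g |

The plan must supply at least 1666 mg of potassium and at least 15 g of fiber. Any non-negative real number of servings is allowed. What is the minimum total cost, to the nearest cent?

$2.97

For a min-cost LP with two ≥-constraints, a basic feasible solution has at most two positive variables.
black beans only: max(1666/330, 15/6) = 5.048 servings → $3.28.
peanut butter only: max(1666/213, 15/2) = 7.822 servings → $3.13.
avocado only: max(1666/450, 15/7) = 3.702 servings → $7.59.
spinach only: max(1666/669, 15/4) = 3.75 servings → $4.31.
black beans + peanut butter: intersection lies outside the first quadrant.
black beans + avocado: intersection lies outside the first quadrant.
black beans + spinach with both tight: 1.251 servings and 1.873 servings → $2.97.
peanut butter + avocado with both targets exact would need a negative amount; discard.
peanut butter + spinach with both tight: 6.936 servings and 0.2819 servings → $3.10.
avocado + spinach with both tight: 1.169 servings and 1.704 servings → $4.36.
The minimum over all feasible corners is $2.97.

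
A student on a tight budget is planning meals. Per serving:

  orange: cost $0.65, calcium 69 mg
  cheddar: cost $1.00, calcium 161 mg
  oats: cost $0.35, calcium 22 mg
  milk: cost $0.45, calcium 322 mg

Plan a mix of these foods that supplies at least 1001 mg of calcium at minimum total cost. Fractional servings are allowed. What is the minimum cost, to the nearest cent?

Cost per mg of calcium: milk $0.0014, cheddar $0.0062, orange $0.0094, oats $0.0159.
With no serving limits, use only milk: 1001 mg / 322 mg = 3.109 servings × $0.45 = $1.40.

$1.40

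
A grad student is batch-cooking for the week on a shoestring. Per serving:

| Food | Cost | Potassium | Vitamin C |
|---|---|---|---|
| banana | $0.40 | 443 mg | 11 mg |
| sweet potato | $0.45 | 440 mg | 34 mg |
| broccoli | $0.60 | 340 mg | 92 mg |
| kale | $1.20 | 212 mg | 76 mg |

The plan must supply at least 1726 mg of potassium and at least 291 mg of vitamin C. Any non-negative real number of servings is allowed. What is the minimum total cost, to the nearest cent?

Check every corner: each single food scaled to meet both minima, and each pair solved so both constraints bind.
banana only: max(1726/443, 291/11) = 26.45 servings → $10.58.
sweet potato only: max(1726/440, 291/34) = 8.559 servings → $3.85.
broccoli only: max(1726/340, 291/92) = 5.076 servings → $3.05.
kale only: max(1726/212, 291/76) = 8.142 servings → $9.77.
banana + sweet potato: the both-tight solution has a negative serving — not a feasible corner.
banana + broccoli with both tight: 1.617 servings and 2.97 servings → $2.43.
banana + kale with both tight: 2.217 servings and 3.508 servings → $5.10.
sweet potato + broccoli with both tight: 2.07 servings and 2.398 servings → $2.37.
sweet potato + kale with both tight: 2.649 servings and 2.644 servings → $4.36.
broccoli + kale: intersection lies outside the first quadrant.
Cheapest feasible corner: $2.37.

$2.37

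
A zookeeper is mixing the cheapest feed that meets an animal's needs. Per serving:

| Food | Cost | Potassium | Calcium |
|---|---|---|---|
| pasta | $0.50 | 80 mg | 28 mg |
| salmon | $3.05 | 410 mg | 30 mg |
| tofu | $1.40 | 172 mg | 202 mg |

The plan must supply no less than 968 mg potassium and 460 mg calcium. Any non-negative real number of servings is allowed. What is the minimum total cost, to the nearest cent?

Check every corner: each single food scaled to meet both minima, and each pair solved so both constraints bind.
pasta only: max(968/80, 460/28) = 16.43 servings → $8.21.
salmon only: max(968/410, 460/30) = 15.33 servings → $46.77.
tofu only: max(968/172, 460/202) = 5.628 servings → $7.88.
pasta + salmon: the both-tight solution has a negative serving — not a feasible corner.
pasta + tofu with both tight: 10.26 servings and 0.8547 servings → $6.33.
salmon + tofu with both tight: 1.499 servings and 2.055 servings → $7.45.
The minimum over all feasible corners is $6.33.

$6.33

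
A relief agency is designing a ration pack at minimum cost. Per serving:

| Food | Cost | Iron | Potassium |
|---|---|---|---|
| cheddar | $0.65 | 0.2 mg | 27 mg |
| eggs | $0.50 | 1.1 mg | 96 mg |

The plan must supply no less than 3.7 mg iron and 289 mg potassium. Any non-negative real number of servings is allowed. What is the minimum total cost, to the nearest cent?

A basic optimal solution has at most two foods positive. Try each food alone and each pair with both targets met exactly.
cheddar only: max(3.7/0.2, 289/27) = 18.5 servings → $12.03.
eggs only: max(3.7/1.1, 289/96) = 3.364 servings → $1.68.
cheddar + eggs: intersection lies outside the first quadrant.
The minimum over all feasible corners is $1.68.

$1.68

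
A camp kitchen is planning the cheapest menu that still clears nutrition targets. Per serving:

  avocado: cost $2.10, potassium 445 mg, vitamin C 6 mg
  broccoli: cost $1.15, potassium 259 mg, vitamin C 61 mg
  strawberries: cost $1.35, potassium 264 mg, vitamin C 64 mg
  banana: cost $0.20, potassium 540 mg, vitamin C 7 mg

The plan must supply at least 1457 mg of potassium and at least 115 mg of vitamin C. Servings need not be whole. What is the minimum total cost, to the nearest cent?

$2.30

With two linear requirements the optimum uses one or two foods; enumerate the corners.
avocado only: max(1457/445, 115/6) = 19.17 servings → $40.25.
broccoli only: max(1457/259, 115/61) = 5.625 servings → $6.47.
strawberries only: max(1457/264, 115/64) = 5.519 servings → $7.45.
banana only: max(1457/540, 115/7) = 16.43 servings → $3.29.
avocado + broccoli with both tight: 2.309 servings and 1.658 servings → $6.76.
avocado + strawberries with both tight: 2.338 servings and 1.578 servings → $7.04.
avocado + banana with both targets exact would need a negative amount; discard.
broccoli + strawberries with both targets exact would need a negative amount; discard.
broccoli + banana with both tight: 1.667 servings and 1.898 servings → $2.30.
strawberries + banana with both tight: 1.587 servings and 1.922 servings → $2.53.
Cheapest feasible corner: $2.30.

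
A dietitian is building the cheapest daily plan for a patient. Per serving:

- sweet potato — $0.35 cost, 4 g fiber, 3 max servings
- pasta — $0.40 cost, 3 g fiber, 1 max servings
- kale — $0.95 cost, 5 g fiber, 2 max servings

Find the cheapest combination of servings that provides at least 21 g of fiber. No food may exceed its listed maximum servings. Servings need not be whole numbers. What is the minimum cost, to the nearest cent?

Cost per g of fiber: sweet potato $0.0875, pasta $0.1333, kale $0.1900.
Take 3 servings of sweet potato: +12.0 g fiber for $1.05 (total $1.05, still need 9.0 g).
Take 1 serving of pasta: +3.0 g fiber for $0.40 (total $1.45, still need 6.0 g).
Take 1.2 servings of kale: +6.0 g fiber for $1.14 (total $2.59, still need 0.0 g).
Greedy by cheapest-per-g is optimal for a single linear constraint, so the minimum cost is $2.59.

$2.59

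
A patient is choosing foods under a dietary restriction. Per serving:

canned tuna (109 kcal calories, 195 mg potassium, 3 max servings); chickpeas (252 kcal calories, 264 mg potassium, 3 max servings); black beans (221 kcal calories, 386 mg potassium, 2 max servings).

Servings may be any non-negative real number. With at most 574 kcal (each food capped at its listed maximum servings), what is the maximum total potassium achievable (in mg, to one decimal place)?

Potassium per kcal: canned tuna 1.789, black beans 1.747, chickpeas 1.048.
Take 3 servings of canned tuna: uses 327 kcal, +585.0 mg potassium (running total 585.0 mg).
Take 1.118 servings of black beans: uses 247 kcal, +431.4 mg potassium (running total 1016.4 mg).
Filling greedily by potassium-per-kcal is optimal for one linear limit, giving 1016.4 mg.

1016.4 mg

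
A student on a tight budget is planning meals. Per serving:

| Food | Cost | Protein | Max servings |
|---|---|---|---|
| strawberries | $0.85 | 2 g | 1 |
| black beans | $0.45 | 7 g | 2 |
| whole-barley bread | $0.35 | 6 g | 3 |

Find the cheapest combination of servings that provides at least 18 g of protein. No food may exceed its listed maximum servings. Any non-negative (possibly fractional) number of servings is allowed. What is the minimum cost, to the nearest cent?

Cost per g of protein: whole-barley bread $0.0583, black beans $0.0643, strawberries $0.4250.
Take 3 servings of whole-barley bread: +18.0 g protein for $1.05 (total $1.05, still need 0.0 g).
Greedy by cheapest-per-g is optimal for a single linear constraint, so the minimum cost is $1.05.

$1.05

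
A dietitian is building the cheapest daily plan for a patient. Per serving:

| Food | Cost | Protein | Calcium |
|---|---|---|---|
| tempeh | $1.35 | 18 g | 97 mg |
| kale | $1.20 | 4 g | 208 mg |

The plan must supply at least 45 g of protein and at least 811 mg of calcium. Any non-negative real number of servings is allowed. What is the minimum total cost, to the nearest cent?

$6.12

Compare the cost at each extreme point of the feasible region.
tempeh only: max(45/18, 811/97) = 8.361 servings → $11.29.
kale only: max(45/4, 811/208) = 11.25 servings → $13.50.
tempeh + kale with both tight: 1.822 servings and 3.049 servings → $6.12.
The minimum over all feasible corners is $6.12.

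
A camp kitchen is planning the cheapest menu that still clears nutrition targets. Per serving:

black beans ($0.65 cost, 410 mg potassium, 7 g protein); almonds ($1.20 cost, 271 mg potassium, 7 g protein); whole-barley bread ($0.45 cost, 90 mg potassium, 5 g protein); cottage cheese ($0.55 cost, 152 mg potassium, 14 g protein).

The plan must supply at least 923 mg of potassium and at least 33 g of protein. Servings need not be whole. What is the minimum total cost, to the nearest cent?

$1.93

An LP optimum is at a vertex; with two nutrient constraints at most two foods are used. Check each candidate.
black beans only: max(923/410, 33/7) = 4.714 servings → $3.06.
almonds only: max(923/271, 33/7) = 4.714 servings → $5.66.
whole-barley bread only: max(923/90, 33/5) = 10.26 servings → $4.62.
cottage cheese only: max(923/152, 33/14) = 6.072 servings → $3.34.
black beans + almonds: intersection lies outside the first quadrant.
black beans + whole-barley bread with both tight: 1.158 servings and 4.978 servings → $2.99.
black beans + cottage cheese with both tight: 1.691 servings and 1.512 servings → $1.93.
almonds + whole-barley bread with both tight: 2.269 servings and 3.423 servings → $4.26.
almonds + cottage cheese with both tight: 2.896 servings and 0.9092 servings → $3.98.
whole-barley bread + cottage cheese: the both-tight solution has a negative serving — not a feasible corner.
So the least-cost plan costs $1.93.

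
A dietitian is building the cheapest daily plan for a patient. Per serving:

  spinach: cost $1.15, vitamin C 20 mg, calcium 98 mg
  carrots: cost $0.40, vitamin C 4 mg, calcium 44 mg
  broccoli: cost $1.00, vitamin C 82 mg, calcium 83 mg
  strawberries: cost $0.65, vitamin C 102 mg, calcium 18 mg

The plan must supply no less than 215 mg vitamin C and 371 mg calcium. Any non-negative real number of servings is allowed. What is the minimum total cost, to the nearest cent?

$3.97

An LP optimum is at a vertex; with two nutrient constraints at most two foods are used. Check each candidate.
spinach only: max(215/20, 371/98) = 10.75 servings → $12.36.
carrots only: max(215/4, 371/44) = 53.75 servings → $21.50.
broccoli only: max(215/82, 371/83) = 4.47 servings → $4.47.
strawberries only: max(215/102, 371/18) = 20.61 servings → $13.40.
spinach + carrots: the both-tight solution has a negative serving — not a feasible corner.
spinach + broccoli with both tight: 1.973 servings and 2.141 servings → $4.41.
spinach + strawberries with both tight: 3.526 servings and 1.417 servings → $4.98.
carrots + broccoli with both tight: 3.839 servings and 2.435 servings → $3.97.
carrots + strawberries with both tight: 7.693 servings and 1.806 servings → $4.25.
broccoli + strawberries: intersection lies outside the first quadrant.
Cheapest feasible corner: $3.97.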